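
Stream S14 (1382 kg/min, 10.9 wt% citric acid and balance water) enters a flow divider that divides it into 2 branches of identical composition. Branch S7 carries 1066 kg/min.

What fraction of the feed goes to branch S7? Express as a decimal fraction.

Fraction to S7 = 1066/1382 = 0.7713.

0.771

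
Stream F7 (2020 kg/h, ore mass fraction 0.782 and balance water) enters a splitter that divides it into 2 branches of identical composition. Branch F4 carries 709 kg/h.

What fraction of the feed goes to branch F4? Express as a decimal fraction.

Fraction to F4 = 709/2020 = 0.3510.

0.351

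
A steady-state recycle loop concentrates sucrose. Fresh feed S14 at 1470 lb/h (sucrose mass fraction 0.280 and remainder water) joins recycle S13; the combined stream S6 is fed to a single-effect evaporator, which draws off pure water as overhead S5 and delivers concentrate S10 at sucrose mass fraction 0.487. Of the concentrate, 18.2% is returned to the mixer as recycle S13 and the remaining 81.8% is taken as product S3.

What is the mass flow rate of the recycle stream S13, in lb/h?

Overall sucrose balance (none leaves overhead): sucrose in fresh feed = sucrose in product, i.e. 1470×0.280 = (1−0.182)·S10·0.487.
S10 = 411.6/(0.487×0.818) = 1033.2 lb/h.
Recycle S13 = 0.182×1033.2 = 188.05 lb/h.

188 lb/h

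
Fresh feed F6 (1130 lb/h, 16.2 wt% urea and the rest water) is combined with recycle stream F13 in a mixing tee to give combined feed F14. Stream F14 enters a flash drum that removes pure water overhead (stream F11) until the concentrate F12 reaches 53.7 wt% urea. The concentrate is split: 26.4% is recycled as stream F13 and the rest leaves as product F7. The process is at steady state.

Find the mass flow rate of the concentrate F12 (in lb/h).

Overall urea balance (none leaves overhead): urea in fresh feed = urea in product, i.e. 1130×0.162 = (1−0.264)·F12·0.537.
F12 = 183.06/(0.537×0.736) = 463.17 lb/h.

463.2 lb/h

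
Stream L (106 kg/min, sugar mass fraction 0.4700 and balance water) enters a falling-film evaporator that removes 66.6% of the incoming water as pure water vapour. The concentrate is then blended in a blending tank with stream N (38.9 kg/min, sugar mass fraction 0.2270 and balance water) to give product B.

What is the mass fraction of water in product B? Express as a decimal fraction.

0.4543

Vapour removed = 0.666×0.530×106 = 37.416 kg/min; concentrate = 68.584 kg/min.
water reaching the mixer = 18.764 (from concentrate) + 38.9×0.773 = 48.834 kg/min.
Product flow = 68.584 + 38.9 = 107.48 kg/min; water fraction = 0.4543.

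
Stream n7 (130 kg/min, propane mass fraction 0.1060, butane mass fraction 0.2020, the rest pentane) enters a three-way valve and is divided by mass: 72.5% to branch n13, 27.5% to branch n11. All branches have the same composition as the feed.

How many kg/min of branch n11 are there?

35.75 kg/min

Branch n11 flow = 0.275×130 = 35.75 kg/min.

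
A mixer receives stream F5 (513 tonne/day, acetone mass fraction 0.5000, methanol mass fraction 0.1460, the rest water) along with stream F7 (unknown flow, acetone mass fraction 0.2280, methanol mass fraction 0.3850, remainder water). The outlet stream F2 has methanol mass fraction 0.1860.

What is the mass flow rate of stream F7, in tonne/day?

Let F7 be the unknown flow. Total out = 513 + F7.
methanol balance: 74.898 + 0.385·F7 = 0.186·(513 + F7)
(0.385 − 0.186)·F7 = 0.186×513 − 74.898 = 20.52
F7 = 20.52 / 0.199 = 103.12 tonne/day

103.1 tonne/day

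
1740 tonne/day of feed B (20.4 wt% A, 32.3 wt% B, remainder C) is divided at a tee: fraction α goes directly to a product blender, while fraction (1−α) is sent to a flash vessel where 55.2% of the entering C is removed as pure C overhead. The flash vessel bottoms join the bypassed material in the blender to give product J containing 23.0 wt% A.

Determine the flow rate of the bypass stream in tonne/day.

All 1740×0.204 = 354.96 tonne/day of A reaches J, so J = 354.96/0.230 = 1543.3 tonne/day and vapour = 196.7 tonne/day.
The evaporator receives (1−α)·1740 of feed at 0.473 C and removes 0.552 of that C:
0.552×0.473×(1−α)×1740 = 196.7
(1−α) = 196.7/454.31 = 0.4330;  α = 0.5670.
Bypass flow = 0.5670×1740 = 986.65 tonne/day.

986.7 tonne/day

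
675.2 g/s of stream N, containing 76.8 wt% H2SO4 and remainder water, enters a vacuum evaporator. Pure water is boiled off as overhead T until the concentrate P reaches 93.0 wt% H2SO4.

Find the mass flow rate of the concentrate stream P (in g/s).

H2SO4 is conserved: 675.2×0.768 = 518.55 g/s all reports to the concentrate.
Concentrate = 518.55/(target fraction) = 557.58 g/s.

557.6 g/s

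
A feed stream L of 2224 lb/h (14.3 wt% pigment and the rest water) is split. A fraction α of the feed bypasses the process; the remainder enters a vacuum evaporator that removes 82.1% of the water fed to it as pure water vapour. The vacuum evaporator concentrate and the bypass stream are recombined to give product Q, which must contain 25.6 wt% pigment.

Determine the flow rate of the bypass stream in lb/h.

828.8 lb/h

All 2224×0.143 = 318.03 lb/h of pigment reaches Q, so Q = 318.03/0.256 = 1242.3 lb/h and vapour = 981.69 lb/h.
The evaporator receives (1−α)·2224 of feed at 0.857 water and removes 0.821 of that water:
0.821×0.857×(1−α)×2224 = 981.69
(1−α) = 981.69/1564.8 = 0.6274;  α = 0.3726.
Bypass flow = 0.3726×2224 = 828.76 lb/h.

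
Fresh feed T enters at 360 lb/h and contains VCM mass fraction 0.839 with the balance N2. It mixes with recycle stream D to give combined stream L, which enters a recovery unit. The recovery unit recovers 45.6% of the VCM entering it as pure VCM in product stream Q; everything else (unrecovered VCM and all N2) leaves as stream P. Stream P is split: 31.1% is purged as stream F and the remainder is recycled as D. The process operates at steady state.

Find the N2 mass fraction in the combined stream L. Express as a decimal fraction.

N2 enters only via T and leaves only via the purge: 360×0.161 = 0.311×(N2 in P), and the recovery unit passes all N2, so N2 in L = N2 in P = 186.37 lb/h.
VCM in L: m_A = 360×0.839 + (1−0.311)·(1−0.456)·m_A, so m_A = 302.04/0.6252 = 483.12 lb/h.
L = 483.12 + 186.37 = 669.49 lb/h.
N2 fraction in L = 186.37/669.49 = 0.278.

0.278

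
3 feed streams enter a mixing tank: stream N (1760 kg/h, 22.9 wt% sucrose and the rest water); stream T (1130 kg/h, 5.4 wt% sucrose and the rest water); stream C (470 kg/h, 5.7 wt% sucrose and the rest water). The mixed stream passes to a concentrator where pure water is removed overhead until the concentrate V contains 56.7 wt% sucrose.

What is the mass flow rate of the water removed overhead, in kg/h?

sucrose entering = 1760×0.229 + 1130×0.054 + 470×0.057 = 490.85 kg/h.
All sucrose reports to V, so V = 490.85/0.567 = 865.7 kg/h.
Total feed = 3360 kg/h; overhead = 3360 − 865.7 = 2494.3 kg/h.

2494 kg/h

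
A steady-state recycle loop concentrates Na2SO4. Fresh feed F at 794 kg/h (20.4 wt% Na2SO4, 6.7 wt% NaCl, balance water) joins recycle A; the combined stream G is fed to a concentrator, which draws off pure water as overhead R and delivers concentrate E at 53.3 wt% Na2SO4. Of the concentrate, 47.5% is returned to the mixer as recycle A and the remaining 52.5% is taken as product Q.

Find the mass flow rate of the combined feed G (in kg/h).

Overall Na2SO4 balance (none leaves overhead): Na2SO4 in fresh feed = Na2SO4 in product, i.e. 794×0.204 = (1−0.475)·E·0.533.
E = 161.98/(0.533×0.525) = 578.85 kg/h.
Recycle A = 0.475×578.85 = 274.95 kg/h.
Combined feed G = 794 + 274.95 = 1069 kg/h.

1069 kg/h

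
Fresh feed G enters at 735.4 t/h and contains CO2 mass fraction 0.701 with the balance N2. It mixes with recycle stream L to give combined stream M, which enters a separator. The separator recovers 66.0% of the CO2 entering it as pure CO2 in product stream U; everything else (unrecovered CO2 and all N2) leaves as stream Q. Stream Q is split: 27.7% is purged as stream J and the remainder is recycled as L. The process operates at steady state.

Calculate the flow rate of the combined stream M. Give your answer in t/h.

1477 t/h

N2 enters only via G and leaves only via the purge: 735.4×0.299 = 0.277×(N2 in Q), and the separator passes all N2, so N2 in M = N2 in Q = 793.81 t/h.
CO2 in M: m_A = 735.4×0.701 + (1−0.277)·(1−0.660)·m_A, so m_A = 515.52/0.7542 = 683.54 t/h.
M = 683.54 + 793.81 = 1477.4 t/h.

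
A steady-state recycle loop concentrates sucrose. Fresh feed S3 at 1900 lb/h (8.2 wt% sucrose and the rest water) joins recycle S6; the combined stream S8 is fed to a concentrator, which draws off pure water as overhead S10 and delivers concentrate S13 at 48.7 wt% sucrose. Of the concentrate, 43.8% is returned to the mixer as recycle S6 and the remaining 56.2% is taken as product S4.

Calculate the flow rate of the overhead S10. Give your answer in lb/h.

Overall sucrose balance (none leaves overhead): sucrose in fresh feed = sucrose in product, i.e. 1900×0.082 = (1−0.438)·S13·0.487.
S13 = 155.8/(0.487×0.562) = 569.25 lb/h.
Recycle S6 = 0.438×569.25 = 249.33 lb/h.
Combined feed S8 = 1900 + 249.33 = 2149.3 lb/h.
Overhead S10 = S8 − S13 = 2149.3 − 569.25 = 1580.1 lb/h.

1580 lb/h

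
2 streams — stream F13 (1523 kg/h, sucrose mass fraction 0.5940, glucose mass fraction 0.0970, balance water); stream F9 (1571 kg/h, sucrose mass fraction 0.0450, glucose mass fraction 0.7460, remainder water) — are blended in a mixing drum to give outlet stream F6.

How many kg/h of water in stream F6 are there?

798.9 kg/h

water out = water in = 1523×0.309 + 1571×0.209 = 798.95 kg/h.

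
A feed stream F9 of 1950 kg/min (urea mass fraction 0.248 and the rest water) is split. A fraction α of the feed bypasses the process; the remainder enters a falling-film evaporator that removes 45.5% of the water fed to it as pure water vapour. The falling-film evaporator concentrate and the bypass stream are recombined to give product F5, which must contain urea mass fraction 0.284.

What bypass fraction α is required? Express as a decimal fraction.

0.630

All 1950×0.248 = 483.6 kg/min of urea reaches F5, so F5 = 483.6/0.284 = 1702.8 kg/min and vapour = 247.18 kg/min.
The evaporator receives (1−α)·1950 of feed at 0.752 water and removes 0.455 of that water:
0.455×0.752×(1−α)×1950 = 247.18
(1−α) = 247.18/667.21 = 0.3705;  α = 0.6295.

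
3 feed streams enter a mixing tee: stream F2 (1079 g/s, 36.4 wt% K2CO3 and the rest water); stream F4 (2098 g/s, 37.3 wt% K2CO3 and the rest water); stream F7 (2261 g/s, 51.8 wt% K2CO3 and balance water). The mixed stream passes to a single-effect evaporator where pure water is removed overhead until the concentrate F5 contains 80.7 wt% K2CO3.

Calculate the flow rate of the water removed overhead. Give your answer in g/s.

2530 g/s

K2CO3 entering = 1079×0.364 + 2098×0.373 + 2261×0.518 = 2346.5 g/s.
All K2CO3 reports to F5, so F5 = 2346.5/0.807 = 2907.7 g/s.
Total feed = 5438 g/s; overhead = 5438 − 2907.7 = 2530.3 g/s.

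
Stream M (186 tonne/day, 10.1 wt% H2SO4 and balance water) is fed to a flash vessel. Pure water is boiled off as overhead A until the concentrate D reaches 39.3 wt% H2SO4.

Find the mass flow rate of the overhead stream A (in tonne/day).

H2SO4 is conserved: 186×0.101 = 18.786 tonne/day all reports to the concentrate.
Concentrate = 18.786/(target fraction) = 47.802 tonne/day.
Overhead = 186 − 47.802 = 138.2 tonne/day.

138.2 tonne/day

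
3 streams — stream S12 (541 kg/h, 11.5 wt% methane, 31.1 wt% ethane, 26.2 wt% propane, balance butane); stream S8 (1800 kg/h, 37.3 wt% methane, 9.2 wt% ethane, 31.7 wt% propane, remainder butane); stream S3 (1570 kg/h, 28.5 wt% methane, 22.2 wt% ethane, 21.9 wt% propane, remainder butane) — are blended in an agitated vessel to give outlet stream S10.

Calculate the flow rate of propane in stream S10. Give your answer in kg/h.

propane out = propane in = 541×0.262 + 1800×0.317 + 1570×0.219 = 1056.2 kg/h.

1056 kg/h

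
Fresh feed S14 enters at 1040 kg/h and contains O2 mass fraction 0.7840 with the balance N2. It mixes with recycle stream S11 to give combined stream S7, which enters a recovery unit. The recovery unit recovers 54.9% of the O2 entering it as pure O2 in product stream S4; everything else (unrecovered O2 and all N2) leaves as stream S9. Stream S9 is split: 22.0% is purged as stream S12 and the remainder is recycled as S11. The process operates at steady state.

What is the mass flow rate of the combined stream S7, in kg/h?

N2 enters only via S14 and leaves only via the purge: 1040×0.216 = 0.220×(N2 in S9), and the recovery unit passes all N2, so N2 in S7 = N2 in S9 = 1021.1 kg/h.
O2 in S7: m_A = 1040×0.784 + (1−0.220)·(1−0.549)·m_A, so m_A = 815.36/0.6482 = 1257.8 kg/h.
S7 = 1257.8 + 1021.1 = 2278.9 kg/h.

2279 kg/h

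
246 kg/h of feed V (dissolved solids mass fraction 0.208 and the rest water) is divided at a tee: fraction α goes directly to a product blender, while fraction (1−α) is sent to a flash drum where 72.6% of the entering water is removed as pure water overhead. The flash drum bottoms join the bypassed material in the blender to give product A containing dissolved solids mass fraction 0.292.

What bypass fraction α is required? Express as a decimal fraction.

0.500

All 246×0.208 = 51.168 kg/h of dissolved solids reaches A, so A = 51.168/0.292 = 175.23 kg/h and vapour = 70.767 kg/h.
The evaporator receives (1−α)·246 of feed at 0.792 water and removes 0.726 of that water:
0.726×0.792×(1−α)×246 = 70.767
(1−α) = 70.767/141.45 = 0.5003;  α = 0.4997.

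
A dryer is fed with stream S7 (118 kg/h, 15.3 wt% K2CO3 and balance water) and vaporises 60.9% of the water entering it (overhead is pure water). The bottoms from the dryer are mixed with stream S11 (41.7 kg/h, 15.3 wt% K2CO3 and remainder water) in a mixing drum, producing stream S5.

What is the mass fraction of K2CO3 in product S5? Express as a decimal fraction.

Vapour removed = 0.609×0.847×118 = 60.867 kg/h; concentrate = 57.133 kg/h.
K2CO3 reaching the mixer = 18.054 (from concentrate) + 41.7×0.153 = 24.434 kg/h.
Product flow = 57.133 + 41.7 = 98.833 kg/h; K2CO3 fraction = 0.247.

0.247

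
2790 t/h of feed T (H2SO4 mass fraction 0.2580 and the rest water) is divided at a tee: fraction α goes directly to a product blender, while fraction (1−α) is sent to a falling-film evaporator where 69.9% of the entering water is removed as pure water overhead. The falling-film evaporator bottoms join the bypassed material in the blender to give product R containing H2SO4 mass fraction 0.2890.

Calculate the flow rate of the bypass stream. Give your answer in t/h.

All 2790×0.258 = 719.82 t/h of H2SO4 reaches R, so R = 719.82/0.289 = 2490.7 t/h and vapour = 299.27 t/h.
The evaporator receives (1−α)·2790 of feed at 0.742 water and removes 0.699 of that water:
0.699×0.742×(1−α)×2790 = 299.27
(1−α) = 299.27/1447.1 = 0.2068;  α = 0.7932.
Bypass flow = 0.7932×2790 = 2213 t/h.

2213 t/h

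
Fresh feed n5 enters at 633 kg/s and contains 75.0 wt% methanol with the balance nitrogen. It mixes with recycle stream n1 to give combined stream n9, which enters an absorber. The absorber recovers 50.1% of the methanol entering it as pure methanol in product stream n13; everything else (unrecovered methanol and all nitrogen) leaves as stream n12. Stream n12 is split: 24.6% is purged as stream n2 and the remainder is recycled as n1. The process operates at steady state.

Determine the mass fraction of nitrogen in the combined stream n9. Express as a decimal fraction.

0.4581

nitrogen enters only via n5 and leaves only via the purge: 633×0.250 = 0.246×(nitrogen in n12), and the absorber passes all nitrogen, so nitrogen in n9 = nitrogen in n12 = 643.29 kg/s.
methanol in n9: m_A = 633×0.750 + (1−0.246)·(1−0.501)·m_A, so m_A = 474.75/0.6238 = 761.12 kg/s.
n9 = 761.12 + 643.29 = 1404.4 kg/s.
nitrogen fraction in n9 = 643.29/1404.4 = 0.4581.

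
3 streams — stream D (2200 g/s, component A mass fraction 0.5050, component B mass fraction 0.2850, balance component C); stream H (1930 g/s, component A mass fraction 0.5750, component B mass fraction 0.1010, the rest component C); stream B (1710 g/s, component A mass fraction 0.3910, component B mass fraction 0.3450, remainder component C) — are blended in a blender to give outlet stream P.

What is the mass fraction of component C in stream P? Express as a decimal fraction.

Total flow out = 2200 + 1930 + 1710 = 5840 g/s.
component C in = 2200×0.210 + 1930×0.324 + 1710×0.264 = 1538.8 g/s.
component C mass fraction in P = 1538.8/5840 = 0.2635.

0.2635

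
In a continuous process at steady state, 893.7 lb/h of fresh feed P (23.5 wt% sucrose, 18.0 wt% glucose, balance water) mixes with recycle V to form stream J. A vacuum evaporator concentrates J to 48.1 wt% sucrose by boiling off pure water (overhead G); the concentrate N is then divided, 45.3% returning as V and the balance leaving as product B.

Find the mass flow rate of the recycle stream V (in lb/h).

Overall sucrose balance (none leaves overhead): sucrose in fresh feed = sucrose in product, i.e. 893.7×0.235 = (1−0.453)·N·0.481.
N = 210.02/(0.481×0.547) = 798.23 lb/h.
Recycle V = 0.453×798.23 = 361.6 lb/h.

361.6 lb/h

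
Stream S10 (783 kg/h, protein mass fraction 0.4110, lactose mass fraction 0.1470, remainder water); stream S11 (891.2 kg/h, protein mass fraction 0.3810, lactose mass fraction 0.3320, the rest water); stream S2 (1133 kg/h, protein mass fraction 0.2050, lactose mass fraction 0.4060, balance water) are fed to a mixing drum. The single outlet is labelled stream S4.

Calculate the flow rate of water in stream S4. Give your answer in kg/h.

1043 kg/h

water out = water in = 783×0.442 + 891.2×0.287 + 1133×0.389 = 1042.6 kg/h.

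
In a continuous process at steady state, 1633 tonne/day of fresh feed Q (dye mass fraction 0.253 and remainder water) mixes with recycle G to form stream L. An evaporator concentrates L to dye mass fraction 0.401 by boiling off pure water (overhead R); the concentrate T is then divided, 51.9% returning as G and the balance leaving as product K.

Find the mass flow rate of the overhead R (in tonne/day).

602.7 tonne/day

Overall dye balance (none leaves overhead): dye in fresh feed = dye in product, i.e. 1633×0.253 = (1−0.519)·T·0.401.
T = 413.15/(0.401×0.481) = 2142 tonne/day.
Recycle G = 0.519×2142 = 1111.7 tonne/day.
Combined feed L = 1633 + 1111.7 = 2744.7 tonne/day.
Overhead R = L − T = 2744.7 − 2142 = 602.7 tonne/day.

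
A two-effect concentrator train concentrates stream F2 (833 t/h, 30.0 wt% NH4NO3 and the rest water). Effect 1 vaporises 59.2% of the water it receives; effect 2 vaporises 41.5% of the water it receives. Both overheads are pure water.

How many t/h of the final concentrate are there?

389.1 t/h

water in feed = 833×0.700 = 583.1 t/h.
After stage 1: water left = (1−0.592)×583.1 = 237.9; stream total = 487.8 t/h.
After stage 2: water left = (1−0.415)×237.9 = 139.17; final concentrate = 389.07 t/h.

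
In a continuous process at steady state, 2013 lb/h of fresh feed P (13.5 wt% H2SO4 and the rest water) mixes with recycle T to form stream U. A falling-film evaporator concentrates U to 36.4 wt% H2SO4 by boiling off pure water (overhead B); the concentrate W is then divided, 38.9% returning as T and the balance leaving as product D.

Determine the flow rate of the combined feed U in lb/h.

Overall H2SO4 balance (none leaves overhead): H2SO4 in fresh feed = H2SO4 in product, i.e. 2013×0.135 = (1−0.389)·W·0.364.
W = 271.75/(0.364×0.611) = 1221.9 lb/h.
Recycle T = 0.389×1221.9 = 475.32 lb/h.
Combined feed U = 2013 + 475.32 = 2488.3 lb/h.

2488 lb/h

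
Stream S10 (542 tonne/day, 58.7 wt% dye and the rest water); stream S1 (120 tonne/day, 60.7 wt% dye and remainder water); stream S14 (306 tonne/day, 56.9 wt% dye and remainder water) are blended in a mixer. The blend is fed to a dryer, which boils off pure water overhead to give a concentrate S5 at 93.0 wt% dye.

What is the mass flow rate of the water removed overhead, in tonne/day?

360.4 tonne/day

dye entering = 542×0.587 + 120×0.607 + 306×0.569 = 565.11 tonne/day.
All dye reports to S5, so S5 = 565.11/0.930 = 607.64 tonne/day.
Total feed = 968 tonne/day; overhead = 968 − 607.64 = 360.36 tonne/day.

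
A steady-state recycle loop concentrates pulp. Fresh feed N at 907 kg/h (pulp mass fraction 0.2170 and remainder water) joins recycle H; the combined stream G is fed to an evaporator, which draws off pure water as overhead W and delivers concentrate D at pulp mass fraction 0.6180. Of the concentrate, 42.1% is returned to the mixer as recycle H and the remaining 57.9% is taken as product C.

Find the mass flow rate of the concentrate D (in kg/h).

Overall pulp balance (none leaves overhead): pulp in fresh feed = pulp in product, i.e. 907×0.217 = (1−0.421)·D·0.618.
D = 196.82/(0.618×0.579) = 550.05 kg/h.

550 kg/h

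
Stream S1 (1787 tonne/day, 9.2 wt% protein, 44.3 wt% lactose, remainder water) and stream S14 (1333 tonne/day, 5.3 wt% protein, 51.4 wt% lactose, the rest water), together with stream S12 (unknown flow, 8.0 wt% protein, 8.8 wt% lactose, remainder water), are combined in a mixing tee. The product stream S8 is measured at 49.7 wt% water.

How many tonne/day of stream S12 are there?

Let S12 be the unknown flow. Total out = 3120 + S12.
water balance: 1408.1 + 0.832·S12 = 0.497·(3120 + S12)
(0.832 − 0.497)·S12 = 0.497×3120 − 1408.1 = 142.5
S12 = 142.5 / 0.335 = 425.36 tonne/day

425.4 tonne/day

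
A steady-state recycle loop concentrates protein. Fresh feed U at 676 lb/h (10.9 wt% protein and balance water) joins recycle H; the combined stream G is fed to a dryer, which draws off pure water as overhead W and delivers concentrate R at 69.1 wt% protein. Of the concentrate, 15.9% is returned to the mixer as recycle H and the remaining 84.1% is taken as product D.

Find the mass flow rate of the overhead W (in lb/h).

Overall protein balance (none leaves overhead): protein in fresh feed = protein in product, i.e. 676×0.109 = (1−0.159)·R·0.691.
R = 73.684/(0.691×0.841) = 126.79 lb/h.
Recycle H = 0.159×126.79 = 20.16 lb/h.
Combined feed G = 676 + 20.16 = 696.16 lb/h.
Overhead W = G − R = 696.16 − 126.79 = 569.37 lb/h.

569.4 lb/h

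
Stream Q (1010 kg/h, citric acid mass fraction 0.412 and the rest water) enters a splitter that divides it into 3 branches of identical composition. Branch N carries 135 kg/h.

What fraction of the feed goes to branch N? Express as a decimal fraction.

Fraction to N = 135/1010 = 0.1337.

0.134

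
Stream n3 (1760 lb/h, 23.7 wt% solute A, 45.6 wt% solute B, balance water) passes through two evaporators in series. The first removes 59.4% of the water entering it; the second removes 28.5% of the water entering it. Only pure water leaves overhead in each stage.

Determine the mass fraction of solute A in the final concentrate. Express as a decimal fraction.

0.3030

water in feed = 1760×0.307 = 540.32 lb/h.
After stage 1: water left = (1−0.594)×540.32 = 219.37; stream total = 1439 lb/h.
After stage 2: water left = (1−0.285)×219.37 = 156.85; final concentrate = 1376.5 lb/h.
solute A fraction = 417.12/1376.5 = 0.3030.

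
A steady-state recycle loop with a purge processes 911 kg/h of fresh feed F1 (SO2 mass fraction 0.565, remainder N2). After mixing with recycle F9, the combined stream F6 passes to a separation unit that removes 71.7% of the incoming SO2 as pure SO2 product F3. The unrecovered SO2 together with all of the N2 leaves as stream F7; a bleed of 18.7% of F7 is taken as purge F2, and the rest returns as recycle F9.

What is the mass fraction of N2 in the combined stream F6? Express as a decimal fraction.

0.760

N2 enters only via F1 and leaves only via the purge: 911×0.435 = 0.187×(N2 in F7), and the separation unit passes all N2, so N2 in F6 = N2 in F7 = 2119.2 kg/h.
SO2 in F6: m_A = 911×0.565 + (1−0.187)·(1−0.717)·m_A, so m_A = 514.71/0.7699 = 668.53 kg/h.
F6 = 668.53 + 2119.2 = 2787.7 kg/h.
N2 fraction in F6 = 2119.2/2787.7 = 0.760.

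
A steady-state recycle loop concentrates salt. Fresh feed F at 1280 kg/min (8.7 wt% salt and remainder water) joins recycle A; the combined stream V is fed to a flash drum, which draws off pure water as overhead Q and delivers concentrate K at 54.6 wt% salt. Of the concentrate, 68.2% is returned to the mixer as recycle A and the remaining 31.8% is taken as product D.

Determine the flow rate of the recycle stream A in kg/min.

Overall salt balance (none leaves overhead): salt in fresh feed = salt in product, i.e. 1280×0.087 = (1−0.682)·K·0.546.
K = 111.36/(0.546×0.318) = 641.37 kg/min.
Recycle A = 0.682×641.37 = 437.42 kg/min.

437.4 kg/min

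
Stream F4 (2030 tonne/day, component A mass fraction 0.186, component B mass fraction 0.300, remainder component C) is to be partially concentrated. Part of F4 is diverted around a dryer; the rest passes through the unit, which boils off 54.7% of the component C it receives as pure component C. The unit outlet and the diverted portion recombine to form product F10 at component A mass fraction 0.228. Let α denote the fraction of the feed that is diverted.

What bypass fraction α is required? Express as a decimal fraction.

All 2030×0.186 = 377.58 tonne/day of component A reaches F10, so F10 = 377.58/0.228 = 1656.1 tonne/day and vapour = 373.95 tonne/day.
The evaporator receives (1−α)·2030 of feed at 0.514 component C and removes 0.547 of that component C:
0.547×0.514×(1−α)×2030 = 373.95
(1−α) = 373.95/570.75 = 0.6552;  α = 0.3448.

0.345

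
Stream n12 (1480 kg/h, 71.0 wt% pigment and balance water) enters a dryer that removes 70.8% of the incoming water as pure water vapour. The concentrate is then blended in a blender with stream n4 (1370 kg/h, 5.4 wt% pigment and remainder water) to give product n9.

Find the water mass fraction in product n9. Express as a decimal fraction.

Vapour removed = 0.708×0.290×1480 = 303.87 kg/h; concentrate = 1176.1 kg/h.
water reaching the mixer = 125.33 (from concentrate) + 1370×0.946 = 1421.3 kg/h.
Product flow = 1176.1 + 1370 = 2546.1 kg/h; water fraction = 0.558.

0.558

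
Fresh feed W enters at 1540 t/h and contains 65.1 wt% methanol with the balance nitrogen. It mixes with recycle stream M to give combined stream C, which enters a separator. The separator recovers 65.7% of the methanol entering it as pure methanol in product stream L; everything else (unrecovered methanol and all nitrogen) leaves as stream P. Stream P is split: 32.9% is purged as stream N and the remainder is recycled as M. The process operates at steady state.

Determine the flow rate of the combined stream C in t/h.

nitrogen enters only via W and leaves only via the purge: 1540×0.349 = 0.329×(nitrogen in P), and the separator passes all nitrogen, so nitrogen in C = nitrogen in P = 1633.6 t/h.
methanol in C: m_A = 1540×0.651 + (1−0.329)·(1−0.657)·m_A, so m_A = 1002.5/0.7698 = 1302.3 t/h.
C = 1302.3 + 1633.6 = 2935.9 t/h.

2936 t/h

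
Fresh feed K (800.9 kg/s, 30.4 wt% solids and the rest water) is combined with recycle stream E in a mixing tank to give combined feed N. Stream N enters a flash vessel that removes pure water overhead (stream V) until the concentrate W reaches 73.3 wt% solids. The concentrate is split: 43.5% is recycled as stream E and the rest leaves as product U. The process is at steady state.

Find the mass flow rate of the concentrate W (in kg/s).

587.9 kg/s

Overall solids balance (none leaves overhead): solids in fresh feed = solids in product, i.e. 800.9×0.304 = (1−0.435)·W·0.733.
W = 243.47/(0.733×0.565) = 587.89 kg/s.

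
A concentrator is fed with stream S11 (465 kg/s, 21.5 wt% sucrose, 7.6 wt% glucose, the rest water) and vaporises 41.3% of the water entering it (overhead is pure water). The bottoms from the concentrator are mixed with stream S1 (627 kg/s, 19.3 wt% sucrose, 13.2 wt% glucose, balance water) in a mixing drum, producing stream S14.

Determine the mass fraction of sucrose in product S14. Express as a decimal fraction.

Vapour removed = 0.413×0.709×465 = 136.16 kg/s; concentrate = 328.84 kg/s.
sucrose reaching the mixer = 99.975 (from concentrate) + 627×0.193 = 220.99 kg/s.
Product flow = 328.84 + 627 = 955.84 kg/s; sucrose fraction = 0.231.

0.231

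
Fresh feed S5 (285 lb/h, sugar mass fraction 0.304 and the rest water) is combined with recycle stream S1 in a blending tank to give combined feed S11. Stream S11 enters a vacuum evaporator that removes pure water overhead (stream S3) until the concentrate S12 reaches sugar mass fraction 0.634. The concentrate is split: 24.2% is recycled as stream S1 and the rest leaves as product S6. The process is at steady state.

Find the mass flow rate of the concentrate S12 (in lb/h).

180.3 lb/h

Overall sugar balance (none leaves overhead): sugar in fresh feed = sugar in product, i.e. 285×0.304 = (1−0.242)·S12·0.634.
S12 = 86.64/(0.634×0.758) = 180.29 lb/h.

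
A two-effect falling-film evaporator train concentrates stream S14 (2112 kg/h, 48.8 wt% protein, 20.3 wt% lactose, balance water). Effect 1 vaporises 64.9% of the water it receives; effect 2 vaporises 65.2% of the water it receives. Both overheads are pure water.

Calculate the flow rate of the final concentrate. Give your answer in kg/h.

water in feed = 2112×0.309 = 652.61 kg/h.
After stage 1: water left = (1−0.649)×652.61 = 229.07; stream total = 1688.5 kg/h.
After stage 2: water left = (1−0.652)×229.07 = 79.715; final concentrate = 1539.1 kg/h.

1539 kg/h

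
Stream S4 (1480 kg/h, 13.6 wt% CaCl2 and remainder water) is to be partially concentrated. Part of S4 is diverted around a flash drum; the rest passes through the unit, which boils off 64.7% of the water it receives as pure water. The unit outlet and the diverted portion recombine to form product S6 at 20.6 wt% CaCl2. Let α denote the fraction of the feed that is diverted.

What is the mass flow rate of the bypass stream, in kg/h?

580.3 kg/h

All 1480×0.136 = 201.28 kg/h of CaCl2 reaches S6, so S6 = 201.28/0.206 = 977.09 kg/h and vapour = 502.91 kg/h.
The evaporator receives (1−α)·1480 of feed at 0.864 water and removes 0.647 of that water:
0.647×0.864×(1−α)×1480 = 502.91
(1−α) = 502.91/827.33 = 0.6079;  α = 0.3921.
Bypass flow = 0.3921×1480 = 580.35 kg/h.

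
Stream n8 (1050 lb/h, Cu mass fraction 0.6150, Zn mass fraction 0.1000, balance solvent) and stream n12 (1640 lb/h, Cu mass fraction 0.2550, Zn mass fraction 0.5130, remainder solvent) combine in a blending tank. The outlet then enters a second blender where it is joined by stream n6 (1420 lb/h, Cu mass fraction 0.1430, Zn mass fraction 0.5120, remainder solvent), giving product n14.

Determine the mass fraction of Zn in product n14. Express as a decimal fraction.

0.4071

Overall, product flow = 4110 lb/h.
Zn in = 1050×0.100 + 1640×0.513 + 1420×0.512 = 1673.4 lb/h.
Zn fraction in n14 = 0.4071.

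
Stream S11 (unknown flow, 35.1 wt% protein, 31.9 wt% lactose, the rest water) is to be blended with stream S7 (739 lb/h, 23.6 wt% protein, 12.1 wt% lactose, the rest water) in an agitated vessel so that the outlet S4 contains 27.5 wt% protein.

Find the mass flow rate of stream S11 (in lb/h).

Let S11 be the unknown flow. Total out = 739 + S11.
protein balance: 174.4 + 0.351·S11 = 0.275·(739 + S11)
(0.351 − 0.275)·S11 = 0.275×739 − 174.4 = 28.821
S11 = 28.821 / 0.076 = 379.22 lb/h

379.2 lb/h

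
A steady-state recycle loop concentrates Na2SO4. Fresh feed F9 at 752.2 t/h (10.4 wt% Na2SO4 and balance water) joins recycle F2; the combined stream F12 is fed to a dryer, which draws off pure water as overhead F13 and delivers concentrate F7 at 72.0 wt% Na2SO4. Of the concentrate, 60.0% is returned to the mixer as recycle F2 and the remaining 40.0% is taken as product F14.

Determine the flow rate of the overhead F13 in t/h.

643.5 t/h

Overall Na2SO4 balance (none leaves overhead): Na2SO4 in fresh feed = Na2SO4 in product, i.e. 752.2×0.104 = (1−0.600)·F7·0.720.
F7 = 78.229/(0.720×0.400) = 271.63 t/h.
Recycle F2 = 0.600×271.63 = 162.98 t/h.
Combined feed F12 = 752.2 + 162.98 = 915.18 t/h.
Overhead F13 = F12 − F7 = 915.18 − 271.63 = 643.55 t/h.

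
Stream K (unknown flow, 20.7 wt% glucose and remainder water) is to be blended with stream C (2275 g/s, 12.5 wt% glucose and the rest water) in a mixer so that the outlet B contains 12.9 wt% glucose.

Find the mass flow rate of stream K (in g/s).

Let K be the unknown flow. Total out = 2275 + K.
glucose balance: 284.38 + 0.207·K = 0.129·(2275 + K)
(0.207 − 0.129)·K = 0.129×2275 − 284.38 = 9.1
K = 9.1 / 0.078 = 116.67 g/s

116.7 g/s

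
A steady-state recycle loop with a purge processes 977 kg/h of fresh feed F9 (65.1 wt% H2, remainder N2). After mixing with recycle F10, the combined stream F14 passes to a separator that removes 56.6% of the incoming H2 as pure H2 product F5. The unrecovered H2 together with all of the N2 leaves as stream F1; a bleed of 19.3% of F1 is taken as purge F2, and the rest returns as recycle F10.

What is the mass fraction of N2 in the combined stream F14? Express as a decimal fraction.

N2 enters only via F9 and leaves only via the purge: 977×0.349 = 0.193×(N2 in F1), and the separator passes all N2, so N2 in F14 = N2 in F1 = 1766.7 kg/h.
H2 in F14: m_A = 977×0.651 + (1−0.193)·(1−0.566)·m_A, so m_A = 636.03/0.6498 = 978.86 kg/h.
F14 = 978.86 + 1766.7 = 2745.6 kg/h.
N2 fraction in F14 = 1766.7/2745.6 = 0.6435.

0.6435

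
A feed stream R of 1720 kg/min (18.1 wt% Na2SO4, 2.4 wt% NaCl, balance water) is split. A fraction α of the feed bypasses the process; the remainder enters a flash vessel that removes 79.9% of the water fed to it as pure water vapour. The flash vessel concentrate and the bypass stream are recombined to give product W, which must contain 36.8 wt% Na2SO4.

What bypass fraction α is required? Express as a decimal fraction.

All 1720×0.181 = 311.32 kg/min of Na2SO4 reaches W, so W = 311.32/0.368 = 845.98 kg/min and vapour = 874.02 kg/min.
The evaporator receives (1−α)·1720 of feed at 0.795 water and removes 0.799 of that water:
0.799×0.795×(1−α)×1720 = 874.02
(1−α) = 874.02/1092.6 = 0.8000;  α = 0.2000.

0.200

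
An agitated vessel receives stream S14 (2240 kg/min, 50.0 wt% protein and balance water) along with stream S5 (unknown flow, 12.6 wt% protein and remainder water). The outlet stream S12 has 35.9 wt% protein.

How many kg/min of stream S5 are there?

1356 kg/min

Let S5 be the unknown flow. Total out = 2240 + S5.
protein balance: 1120 + 0.126·S5 = 0.359·(2240 + S5)
(0.126 − 0.359)·S5 = 0.359×2240 − 1120 = -315.84
S5 = -315.84 / -0.233 = 1355.5 kg/min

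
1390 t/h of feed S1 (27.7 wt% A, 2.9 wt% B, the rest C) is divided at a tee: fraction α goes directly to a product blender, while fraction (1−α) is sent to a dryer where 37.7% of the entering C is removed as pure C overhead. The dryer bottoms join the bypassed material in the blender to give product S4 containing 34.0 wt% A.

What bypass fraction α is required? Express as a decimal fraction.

0.292

All 1390×0.277 = 385.03 t/h of A reaches S4, so S4 = 385.03/0.340 = 1132.4 t/h and vapour = 257.56 t/h.
The evaporator receives (1−α)·1390 of feed at 0.694 C and removes 0.377 of that C:
0.377×0.694×(1−α)×1390 = 257.56
(1−α) = 257.56/363.68 = 0.7082;  α = 0.2918.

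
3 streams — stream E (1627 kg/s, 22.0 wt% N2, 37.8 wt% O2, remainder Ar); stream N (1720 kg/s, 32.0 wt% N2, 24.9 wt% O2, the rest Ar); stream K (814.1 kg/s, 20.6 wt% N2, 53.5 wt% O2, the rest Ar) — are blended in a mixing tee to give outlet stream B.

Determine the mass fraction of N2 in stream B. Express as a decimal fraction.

Total flow out = 1627 + 1720 + 814.1 = 4161.1 kg/s.
N2 in = 1627×0.220 + 1720×0.320 + 814.1×0.206 = 1076 kg/s.
N2 mass fraction in B = 1076/4161.1 = 0.259.

0.259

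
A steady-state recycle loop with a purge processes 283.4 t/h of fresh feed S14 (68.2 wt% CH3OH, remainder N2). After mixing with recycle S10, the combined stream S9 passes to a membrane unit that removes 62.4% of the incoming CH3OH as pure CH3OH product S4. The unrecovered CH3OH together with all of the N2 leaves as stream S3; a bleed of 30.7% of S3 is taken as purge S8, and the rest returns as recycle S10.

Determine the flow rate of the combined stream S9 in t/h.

554.9 t/h

N2 enters only via S14 and leaves only via the purge: 283.4×0.318 = 0.307×(N2 in S3), and the membrane unit passes all N2, so N2 in S9 = N2 in S3 = 293.55 t/h.
CH3OH in S9: m_A = 283.4×0.682 + (1−0.307)·(1−0.624)·m_A, so m_A = 193.28/0.7394 = 261.39 t/h.
S9 = 261.39 + 293.55 = 554.94 t/h.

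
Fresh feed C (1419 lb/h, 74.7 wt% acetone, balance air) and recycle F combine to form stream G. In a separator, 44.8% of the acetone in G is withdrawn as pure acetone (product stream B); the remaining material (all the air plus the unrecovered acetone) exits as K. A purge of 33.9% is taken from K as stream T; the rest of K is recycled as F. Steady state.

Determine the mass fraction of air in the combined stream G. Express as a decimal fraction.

air enters only via C and leaves only via the purge: 1419×0.253 = 0.339×(air in K), and the separator passes all air, so air in G = air in K = 1059 lb/h.
acetone in G: m_A = 1419×0.747 + (1−0.339)·(1−0.448)·m_A, so m_A = 1060/0.6351 = 1668.9 lb/h.
G = 1668.9 + 1059 = 2728 lb/h.
air fraction in G = 1059/2728 = 0.388.

0.388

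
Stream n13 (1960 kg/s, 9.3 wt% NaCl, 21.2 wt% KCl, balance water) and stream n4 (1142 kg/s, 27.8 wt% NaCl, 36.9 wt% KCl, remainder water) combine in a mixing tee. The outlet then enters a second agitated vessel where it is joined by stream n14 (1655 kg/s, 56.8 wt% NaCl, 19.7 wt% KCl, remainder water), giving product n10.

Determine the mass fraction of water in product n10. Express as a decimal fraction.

Overall, product flow = 4757 kg/s.
water in = 1960×0.695 + 1142×0.353 + 1655×0.235 = 2154.3 kg/s.
water fraction in n10 = 0.4529.

0.4529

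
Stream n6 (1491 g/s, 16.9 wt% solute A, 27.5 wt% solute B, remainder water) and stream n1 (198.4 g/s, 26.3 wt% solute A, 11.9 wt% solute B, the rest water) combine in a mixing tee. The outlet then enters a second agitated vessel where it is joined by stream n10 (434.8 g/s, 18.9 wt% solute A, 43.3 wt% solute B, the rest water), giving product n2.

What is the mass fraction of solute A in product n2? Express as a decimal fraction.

Overall, product flow = 2124.2 g/s.
solute A in = 1491×0.169 + 198.4×0.263 + 434.8×0.189 = 386.34 g/s.
solute A fraction in n2 = 0.1819.

0.1819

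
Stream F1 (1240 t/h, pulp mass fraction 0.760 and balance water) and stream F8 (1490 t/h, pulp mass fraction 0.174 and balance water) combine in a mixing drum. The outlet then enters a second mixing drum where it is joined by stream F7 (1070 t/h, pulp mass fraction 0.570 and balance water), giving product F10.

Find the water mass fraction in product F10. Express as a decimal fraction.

0.523

Overall, product flow = 3800 t/h.
water in = 1240×0.240 + 1490×0.826 + 1070×0.430 = 1988.4 t/h.
water fraction in F10 = 0.523.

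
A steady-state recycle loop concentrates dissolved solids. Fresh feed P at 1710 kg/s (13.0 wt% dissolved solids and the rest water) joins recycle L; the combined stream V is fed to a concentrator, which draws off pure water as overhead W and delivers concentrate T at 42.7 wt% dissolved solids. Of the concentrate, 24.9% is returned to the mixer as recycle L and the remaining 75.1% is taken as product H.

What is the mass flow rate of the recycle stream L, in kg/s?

172.6 kg/s

Overall dissolved solids balance (none leaves overhead): dissolved solids in fresh feed = dissolved solids in product, i.e. 1710×0.130 = (1−0.249)·T·0.427.
T = 222.3/(0.427×0.751) = 693.22 kg/s.
Recycle L = 0.249×693.22 = 172.61 kg/s.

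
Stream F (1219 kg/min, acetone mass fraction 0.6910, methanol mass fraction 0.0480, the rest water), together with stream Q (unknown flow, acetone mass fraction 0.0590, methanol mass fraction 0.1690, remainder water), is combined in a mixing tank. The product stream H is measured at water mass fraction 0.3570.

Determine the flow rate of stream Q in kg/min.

282 kg/min

Let Q be the unknown flow. Total out = 1219 + Q.
water balance: 318.16 + 0.772·Q = 0.357·(1219 + Q)
(0.772 − 0.357)·Q = 0.357×1219 − 318.16 = 117.02
Q = 117.02 / 0.415 = 281.99 kg/min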